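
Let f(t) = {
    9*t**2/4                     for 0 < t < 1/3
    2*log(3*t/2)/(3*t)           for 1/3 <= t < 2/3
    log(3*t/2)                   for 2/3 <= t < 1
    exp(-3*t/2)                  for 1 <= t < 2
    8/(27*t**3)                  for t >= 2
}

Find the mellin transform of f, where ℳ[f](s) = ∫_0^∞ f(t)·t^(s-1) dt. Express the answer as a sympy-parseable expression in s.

(108*2**s*s**2*(s - 3)*(s + 2)*(s**2 - 2*s + 1)*uppergamma(s, 3/2) - 108*2**s*s**2*(s - 3)*(s + 2)*(s**2 - 2*s + 1)*uppergamma(s, 3) - 108*2**s*s**2*(s - 3)*(s + 2) + 108*2**s*(s - 3)*(s + 2)*(s**2 - 2*s + 1) - 108*3**s*s*(s - 3)*(s + 2)*(s**2 - 2*s + 1)*log(2) + 108*3**s*s*(s - 3)*(s + 2)*(s**2 - 2*s + 1)*log(3) - 108*3**s*(s - 3)*(s + 2)*(s**2 - 2*s + 1) - 4*6**s*s**2*(s + 2)*(s**2 - 2*s + 1) + 216*s**3*(s - 3)*(s + 2)*log(2) - 216*s**2*(s - 3)*(s + 2)*log(2) + 216*s**2*(s - 3)*(s + 2) + 27*s**2*(s - 3)*(s**2 - 2*s + 1))/(108*3**s*s**2*(s - 3)*(s + 2)*(s**2 - 2*s + 1))
  -2 < Re(s) < 3

remove the common scale on t first: t**2 on [0, 1/2); log(t)/t on [1/2, 1); log(t) on [1, 3/2); …
the 5 pieces separated at 1/3, 2/3, 1, 2 each add one integral
on [0, 1/3): add ∫ 9*t**2/4·t^(s-1) dt
segment [1/3, 2/3) carries 2*log(3*t/2)/(3*t); integrate it
segment [2/3, 1) carries log(3*t/2); integrate it
∫ over [1, 2) of exp(-3*t/2)·t^(s-1) joins the sum
the [2, ∞) slice contributes ∫ 8/(27*t**3)·t^(s-1) dt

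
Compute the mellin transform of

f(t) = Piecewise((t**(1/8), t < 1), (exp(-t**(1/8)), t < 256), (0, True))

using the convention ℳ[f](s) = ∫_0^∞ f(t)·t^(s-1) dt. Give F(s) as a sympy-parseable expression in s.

strip the power substitution: t**(1/4) on [0, 1); exp(-t**(1/4)) on [1, 16)
remove the power substitution first: sqrt(t) on [0, 1); exp(-sqrt(t)) on [1, 4)
reversing the power substitution: t on [0, 1); exp(-t) on [1, 2)
summing 2 kernel integrals split by 1 yields ℳ[f](s)
[0, 1) adds the kernel integral of t**(1/8)
∫ exp(-t**(1/8))·t^(s-1) over [1, 256)

8*((8*s + 1)*uppergamma(8*s, 1) - (8*s + 1)*uppergamma(8*s, 2) + 1)/(8*s + 1)
  Re(s) > -1/8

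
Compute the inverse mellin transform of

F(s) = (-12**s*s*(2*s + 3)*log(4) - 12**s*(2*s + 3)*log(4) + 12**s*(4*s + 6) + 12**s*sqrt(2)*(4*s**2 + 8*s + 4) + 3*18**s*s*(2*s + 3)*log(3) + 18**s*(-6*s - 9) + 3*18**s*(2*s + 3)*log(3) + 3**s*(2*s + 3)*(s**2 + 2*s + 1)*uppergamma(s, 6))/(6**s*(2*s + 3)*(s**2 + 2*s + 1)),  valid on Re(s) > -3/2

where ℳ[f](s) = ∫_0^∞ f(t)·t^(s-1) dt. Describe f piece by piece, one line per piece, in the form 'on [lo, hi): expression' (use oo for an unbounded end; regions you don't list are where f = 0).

cuts at 2, 3: linearity sums the 3 kernel integrals
on [0, 2): add ∫ t**(3/2)·t^(s-1) dt
the [2, 3) slice contributes ∫ t*log(t)·t^(s-1) dt
segment 3 to ∞ holds exp(-2*t); add its integral

on [0, 2): t**(3/2)
on [2, 3): t*log(t)
on [3, oo): exp(-2*t)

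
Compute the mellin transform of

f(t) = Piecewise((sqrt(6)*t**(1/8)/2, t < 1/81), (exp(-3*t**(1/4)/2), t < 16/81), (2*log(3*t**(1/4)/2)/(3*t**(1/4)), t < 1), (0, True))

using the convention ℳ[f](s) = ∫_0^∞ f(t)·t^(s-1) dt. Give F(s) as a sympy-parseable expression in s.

invert the power substitution to get sqrt(6)*t**(1/4)/2 on [0, 1/9); exp(-3*sqrt(t)/2) on [1/9, 4/9); 2*log(3*sqrt(t)/2)/(3*sqrt(t)) on [4/9, 1)
invert the power substitution to get sqrt(6)*sqrt(t)/2 on [0, 1/3); exp(-3*t/2) on [1/3, 2/3); 2*log(3*t/2)/(3*t) on [2/3, 1)
back out the common scale on t: sqrt(t) on [0, 1/2); exp(-t) on [1/2, 1); log(t)/t on [1, 3/2)
cuts at 1/81, 16/81: linearity sums the 3 kernel integrals
on [0, 1/81) integrate f = sqrt(6)*t**(1/8)/2 against the kernel
on [1/81, 16/81): add ∫ exp(-3*t**(1/4)/2)·t^(s-1) dt
∫ 2*log(3*t**(1/4)/2)/(3*t**(1/4))·t^(s-1) over [16/81, 1)

4*(3*16**s*(8*s + 1)*(16*s**2 - 8*s + 1)*uppergamma(4*s, 1/2) - 3*16**s*(8*s + 1)*(16*s**2 - 8*s + 1)*uppergamma(4*s, 1) + 3*16**s*(8*s + 1) + 81**s*s*(8*s + 1)*(-8*log(2) + 8*log(3)) - 2*81**s*(8*s + 1) + 81**s*(8*s + 1)*(-2*log(3) + 2*log(2)) + 3*sqrt(2)*(16*s**2 - 8*s + 1))/(3*3**(4*s)*(8*s + 1)*(16*s**2 - 8*s + 1))
  Re(s) > -1/8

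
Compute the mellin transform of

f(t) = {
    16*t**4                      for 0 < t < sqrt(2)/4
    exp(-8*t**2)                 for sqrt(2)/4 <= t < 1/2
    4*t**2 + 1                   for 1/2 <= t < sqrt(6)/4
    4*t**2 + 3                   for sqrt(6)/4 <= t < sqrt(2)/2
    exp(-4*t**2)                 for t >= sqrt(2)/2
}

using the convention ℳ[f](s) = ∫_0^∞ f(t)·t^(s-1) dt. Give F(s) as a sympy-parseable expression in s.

strip the common scale on t: t**4 on [0, sqrt(2)/2); exp(-2*t**2) on [sqrt(2)/2, 1); t**2 + 1 on [1, sqrt(6)/2); …
remove the power substitution first: t**2 on [0, 1/2); exp(-2*t) on [1/2, 1); t + 1 on [1, 3/2); …
the 5 pieces separated at sqrt(2)/4, 1/2, sqrt(6)/4, sqrt(2)/2 each add one integral
piece [0, sqrt(2)/4): integrate 16*t**4 against the kernel
∫ exp(-8*t**2)·t^(s-1) over [sqrt(2)/4, 1/2)
∫ (4*t**2 + 1)·t^(s-1) over [1/2, sqrt(6)/4)
segment sqrt(6)/4 to sqrt(2)/2 holds (4*t**2 + 3); add its integral
on [sqrt(2)/2, ∞): add ∫ exp(-4*t**2)·t^(s-1) dt

(sqrt(2)/4)**s*(2*2**(s/2)*s*(s + 2)*(s + 4)*uppergamma(s/2, 2) - 8*2**(s/2)*s*(s + 4) - 8*2**(s/2)*(s + 4) + 20*2**s*s*(s + 4) + 24*2**s*(s + 4) - 8*3**(s/2)*s*(s + 4) - 16*3**(s/2)*(s + 4) + 2*s*(s + 2)*(s + 4)*uppergamma(s/2, 1) - 2*s*(s + 2)*(s + 4)*uppergamma(s/2, 2) + s*(s + 2))/(4*s*(s + 2)*(s + 4))
  Re(s) > -4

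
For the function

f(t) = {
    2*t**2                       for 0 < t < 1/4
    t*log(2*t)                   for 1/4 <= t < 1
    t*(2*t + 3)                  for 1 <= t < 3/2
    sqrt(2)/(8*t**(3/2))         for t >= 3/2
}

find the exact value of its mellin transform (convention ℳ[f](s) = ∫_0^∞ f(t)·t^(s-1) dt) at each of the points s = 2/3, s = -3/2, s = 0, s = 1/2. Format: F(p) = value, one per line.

remove the shared t-power first: 2*t on [0, 1/4); log(2*t) on [1/4, 1); 2*t + 3 on [1, 3/2); …
the common scale on t comes off first: t on [0, 1/2); log(t) on [1/2, 2); t + 3 on [2, 3); …
linearity at 1/4, 1, 3/2 turns ℳ[f](s) into 4 summed integrals
segment [0, 1/4) carries 2*t**2; integrate it
on [1/4, 1) integrate f = t*log(2*t) against the kernel
∫ over [1, 3/2) of t*(2*t + 3)·t^(s-1) joins the sum
∫ over [3/2, ∞) of sqrt(2)/(8*t**(3/2))·t^(s-1) joins the sum

F(2/3) = -291/100 + 3*2**(2/3)*log(2)/80 + 219*2**(2/3)/6400 + 2**(1/3)*3**(1/6)/10 + 3*log(2)/5 + 351*18**(1/3)/160
F(-3/2) = -6*log(2) + sqrt(2)/81 + 8
F(0) = sqrt(3)/27 + 5*log(2)/4 + 33/16
F(1/2) = -1139/360 + sqrt(2)/12 + 3*log(2)/4 + 12*sqrt(6)/5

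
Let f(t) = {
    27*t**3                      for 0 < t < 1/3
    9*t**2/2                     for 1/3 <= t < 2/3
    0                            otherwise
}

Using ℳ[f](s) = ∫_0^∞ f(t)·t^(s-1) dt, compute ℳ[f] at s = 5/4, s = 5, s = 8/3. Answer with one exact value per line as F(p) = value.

undo the common scale on t: t**3 on [0, 1); t**2/2 on [1, 2)
strip the shared t-power: t on [0, 1); 1/2 on [1, 2)
the 2 pieces separated at 1/3 each add one integral
∫ 27*t**3·t^(s-1) over [0, 1/3)
between 1/3 and 2/3 the integrand is 9*t**2/2·t^(s-1)

F(5/4) = 2*3**(3/4)*(9 + 136*2**(1/4))/1989
F(5) = 515/13608
F(8/3) = 3**(1/3)*(11 + 272*2**(2/3))/4284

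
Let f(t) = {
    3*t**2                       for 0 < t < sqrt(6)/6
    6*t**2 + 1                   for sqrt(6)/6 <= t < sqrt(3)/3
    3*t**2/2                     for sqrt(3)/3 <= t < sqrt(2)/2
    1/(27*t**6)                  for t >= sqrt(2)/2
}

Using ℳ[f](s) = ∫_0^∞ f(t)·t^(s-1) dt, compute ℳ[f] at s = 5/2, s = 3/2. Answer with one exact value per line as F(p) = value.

F(5/2) = 6**(3/4)*(-322 + 475*3**(1/4) + 924*2**(1/4))/22680
F(3/2) = 6**(1/4)*(-2754 + 953*3**(3/4) + 3726*2**(3/4))/20412

the power substitution comes off first: 3*t on [0, 1/6); 6*t + 1 on [1/6, 1/3); 3*t/2 on [1/3, 1/2); …
the common scale on t comes off first: t on [0, 1/2); 2*t + 1 on [1/2, 1); t/2 on [1, 3/2); …
summing 4 kernel integrals split by sqrt(6)/6, sqrt(3)/3, sqrt(2)/2 yields ℳ[f](s)
the [0, sqrt(6)/6) slice contributes ∫ 3*t**2·t^(s-1) dt
for t in [sqrt(6)/6, sqrt(3)/3): the term is ∫ (6*t**2 + 1)·t^(s-1)
∫ 3*t**2/2·t^(s-1) over [sqrt(3)/3, sqrt(2)/2)
on [sqrt(2)/2, ∞) integrate f = 1/(27*t**6) against the kernel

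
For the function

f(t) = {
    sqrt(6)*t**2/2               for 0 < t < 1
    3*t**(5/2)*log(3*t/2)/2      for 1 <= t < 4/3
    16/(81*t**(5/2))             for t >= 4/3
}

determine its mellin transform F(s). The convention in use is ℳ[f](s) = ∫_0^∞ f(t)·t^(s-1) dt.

3**(-s - 3/2)*(64*2**(2*s)*(s + 2)*(2*s - 5)*(2*s + 3)*log(2) + 128*2**(2*s)*(s + 2)*(2*s - 5)*log(2) - 2**(2*s + 1)*(s + 2)*(8*s + (2*s + 3)**2 + 16) - 2**(2*s + 7)*(s + 2)*(2*s - 5) + 3**(s + 1/2)*(s + 2)*(2*s - 5)*(2*s + 3)*(-18*log(3) + 18*log(2)) + 3**(s + 1/2)*(s + 2)*(2*s - 5)*(-36*log(3) + 36*log(2)) + 3**(s + 3/2)*sqrt(6)*(2*s - 5)*(8*s + (2*s + 3)**2 + 16) + 4*3**(s + 5/2)*(s + 2)*(2*s - 5))/(2*(s + 2)*(2*s - 5)*(8*s + (2*s + 3)**2 + 16))
  -2 < Re(s) < 5/2

undo the shared t-power: sqrt(6)*t/2 on [0, 1); 3*t**(3/2)*log(3*t/2)/2 on [1, 4/3); 16/(81*t**(7/2)) on [4/3, ∞)
back out the shared t-power: sqrt(6)*sqrt(t)/2 on [0, 1); 3*t*log(3*t/2)/2 on [1, 4/3); 16/(81*t**4) on [4/3, ∞)
remove the common scale on t first: sqrt(t) on [0, 3/2); t*log(t) on [3/2, 2); t**(-4) on [2, ∞)
linearity at 1, 4/3 turns ℳ[f](s) into 3 summed integrals
[0, 1) adds the kernel integral of sqrt(6)*t**2/2
between 1 and 4/3 the integrand is 3*t**(5/2)*log(3*t/2)/2·t^(s-1)
segment 4/3 to ∞ holds 16/(81*t**(5/2)); add its integral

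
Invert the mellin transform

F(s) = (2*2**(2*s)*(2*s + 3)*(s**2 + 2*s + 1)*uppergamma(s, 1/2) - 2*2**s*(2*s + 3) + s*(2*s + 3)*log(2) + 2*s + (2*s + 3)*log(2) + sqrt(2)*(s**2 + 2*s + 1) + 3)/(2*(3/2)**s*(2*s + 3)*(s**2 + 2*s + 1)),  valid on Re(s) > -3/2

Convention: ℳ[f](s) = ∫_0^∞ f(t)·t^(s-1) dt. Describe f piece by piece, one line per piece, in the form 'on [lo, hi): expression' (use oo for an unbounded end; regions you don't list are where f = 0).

invert the common scale on t to get sqrt(2)*t**(3/2)/4 on [0, 1); t*log(t/2)/2 on [1, 2); exp(-t/4) on [2, ∞)
strip the common scale on t: t**(3/2) on [0, 1/2); t*log(t) on [1/2, 1); exp(-t/2) on [1, ∞)
along the cuts 2/3, 4/3, ℳ[f](s) splits into 3 integrals
∫ 3*sqrt(3)*t**(3/2)/8·t^(s-1) over [0, 2/3)
over [2/3, 4/3), the kernel integral of 3*t*log(3*t/4)/4 enters the sum
the [4/3, ∞) slice contributes ∫ exp(-3*t/8)·t^(s-1) dt

on [0, 2/3): 3*sqrt(3)*t**(3/2)/8
on [2/3, 4/3): 3*t*log(3*t/4)/4
on [4/3, oo): exp(-3*t/8)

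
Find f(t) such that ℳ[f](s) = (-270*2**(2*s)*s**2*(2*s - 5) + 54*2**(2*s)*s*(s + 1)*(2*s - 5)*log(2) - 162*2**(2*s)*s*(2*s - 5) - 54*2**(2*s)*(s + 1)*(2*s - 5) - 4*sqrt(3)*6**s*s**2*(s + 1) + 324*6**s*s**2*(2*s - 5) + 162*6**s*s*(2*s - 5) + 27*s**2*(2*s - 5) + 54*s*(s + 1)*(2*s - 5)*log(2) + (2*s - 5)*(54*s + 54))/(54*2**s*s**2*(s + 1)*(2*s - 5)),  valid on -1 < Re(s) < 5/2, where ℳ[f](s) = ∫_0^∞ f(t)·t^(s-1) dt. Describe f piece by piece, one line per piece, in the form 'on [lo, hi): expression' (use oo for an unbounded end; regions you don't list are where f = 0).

on [0, 1/2): t
on [1/2, 2): log(t)
on [2, 3): t + 3
on [3, oo): t**(-5/2)

breakpoints 1/2, 2, 3: one integral from each of the 4 segments
∫ t·t^(s-1) over [0, 1/2)
over [1/2, 2), the kernel integral of log(t) enters the sum
for t in [2, 3): the term is ∫ (t + 3)·t^(s-1)
segment [3, ∞) carries t**(-5/2); integrate it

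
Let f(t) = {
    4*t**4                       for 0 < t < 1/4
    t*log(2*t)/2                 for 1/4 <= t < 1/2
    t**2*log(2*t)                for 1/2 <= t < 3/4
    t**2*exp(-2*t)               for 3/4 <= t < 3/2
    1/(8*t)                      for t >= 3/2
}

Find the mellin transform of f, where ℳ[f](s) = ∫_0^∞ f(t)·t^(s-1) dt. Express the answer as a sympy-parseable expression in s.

(48*2**s*(s - 1)*(s + 2)**2*(s + 4)*(2*s - (s + 2)**2 + 3)*uppergamma(s + 2, 3/2) - 48*2**s*(s - 1)*(s + 2)**2*(s + 4)*(2*s - (s + 2)**2 + 3)*uppergamma(s + 2, 3) + 48*2**s*(s - 1)*(s + 2)**2*(s + 4) + 48*2**s*(s - 1)*(s + 4)*(2*s - (s + 2)**2 + 3) + 3**s*(s - 1)*(s + 2)*(s + 4)*(-108*log(2) + 108*log(3))*(2*s - (s + 2)**2 + 3) - 108*3**s*(s - 1)*(s + 4)*(2*s - (s + 2)**2 + 3) - 16*6**s*(s + 2)**2*(s + 4)*(2*s - (s + 2)**2 + 3) - 24*(s - 1)*(s + 2)**3*(s + 4)*log(2) - 24*(s - 1)*(s + 2)**2*(s + 4) + 24*(s - 1)*(s + 2)**2*(s + 4)*log(2) + 3*(s - 1)*(s + 2)**2*(2*s - (s + 2)**2 + 3))/(192*2**(2*s)*(s - 1)*(s + 2)**2*(s + 4)*(2*s - (s + 2)**2 + 3))
  -4 < Re(s) < 1

reversing the shared t-power: 4*t**2 on [0, 1/4); log(2*t)/(2*t) on [1/4, 1/2); log(2*t) on [1/2, 3/4); …
peel off the common scale on t: t**2 on [0, 1/2); log(t)/t on [1/2, 1); log(t) on [1, 3/2); …
linearity at 1/4, 1/2, 3/4, 3/2 turns ℳ[f](s) into 5 summed integrals
on [0, 1/4) integrate f = 4*t**4 against the kernel
for t in [1/4, 1/2): the term is ∫ t*log(2*t)/2·t^(s-1)
[1/2, 3/4) adds the kernel integral of t**2*log(2*t)
∫ over [3/4, 3/2) of t**2*exp(-2*t)·t^(s-1) joins the sum
over [3/2, ∞), the kernel integral of 1/(8*t) enters the sum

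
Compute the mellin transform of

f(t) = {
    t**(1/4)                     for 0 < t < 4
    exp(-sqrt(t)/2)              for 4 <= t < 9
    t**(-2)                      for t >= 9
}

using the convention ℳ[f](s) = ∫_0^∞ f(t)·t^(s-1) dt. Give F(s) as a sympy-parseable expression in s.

undo the power substitution: sqrt(t) on [0, 2); exp(-t/2) on [2, 3); t**(-4) on [3, ∞)
breakpoints 4, 9: one integral from each of the 3 segments
piece [0, 4): integrate t**(1/4) against the kernel
∫ over [4, 9) of exp(-sqrt(t)/2)·t^(s-1) joins the sum
segment [9, ∞) carries t**(-2); integrate it

(162*2**(2*s)*(s - 2)*(4*s + 1)*uppergamma(2*s, 1) - 162*2**(2*s)*(s - 2)*(4*s + 1)*uppergamma(2*s, 3/2) + 324*2**(2*s + 1/2)*(s - 2) - 9**s*(4*s + 1))/(81*(s - 2)*(4*s + 1))
  -1/4 < Re(s) < 2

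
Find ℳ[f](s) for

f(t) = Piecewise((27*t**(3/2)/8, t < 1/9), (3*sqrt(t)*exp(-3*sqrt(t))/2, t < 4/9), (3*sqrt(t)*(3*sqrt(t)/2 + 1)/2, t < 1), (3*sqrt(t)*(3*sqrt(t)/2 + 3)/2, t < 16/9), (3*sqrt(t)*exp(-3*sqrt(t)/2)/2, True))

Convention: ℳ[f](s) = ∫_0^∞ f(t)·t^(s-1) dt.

remove the power substitution first: 27*t**3/8 on [0, 1/3); 3*t*exp(-3*t)/2 on [1/3, 2/3); 3*t*(3*t/2 + 1)/2 on [2/3, 1); …
peel off the common scale on t: t**3 on [0, 1/2); t*exp(-2*t) on [1/2, 1); t*(t + 1) on [1, 3/2); …
undo the shared t-power: t**2 on [0, 1/2); exp(-2*t) on [1/2, 1); t + 1 on [1, 3/2); …
cuts at 1/9, 4/9, 1, 16/9: linearity sums the 5 kernel integrals
∫ 27*t**(3/2)/8·t^(s-1) over [0, 1/9)
over [1/9, 4/9), the kernel integral of 3*sqrt(t)*exp(-3*sqrt(t))/2 enters the sum
on [4/9, 1): add ∫ 3*sqrt(t)*(3*sqrt(t)/2 + 1)/2·t^(s-1) dt
on [1, 16/9) integrate f = 3*sqrt(t)*(3*sqrt(t)/2 + 3)/2 against the kernel
segment 16/9 to ∞ holds 3*sqrt(t)*exp(-3*sqrt(t)/2)/2; add its integral

(40*2**(4*s)*(2*s + 1)*(2*s + 3) + 24*2**(4*s)*(2*s + 3) + 8*2**(2*s)*(s + 1)*(2*s + 1)*(2*s + 3)*uppergamma(2*s + 1, 2) - 8*2**(2*s)*(2*s + 1)*(2*s + 3) - 4*2**(2*s)*(2*s + 3) - 12*3**(2*s)*(2*s + 1)*(2*s + 3) - 12*3**(2*s)*(2*s + 3) + 4*(s + 1)*(2*s + 1)*(2*s + 3)*uppergamma(2*s + 1, 1) - 4*(s + 1)*(2*s + 1)*(2*s + 3)*uppergamma(2*s + 1, 2) + (s + 1)*(2*s + 1))/(4*9**s*(s + 1)*(2*s + 1)*(2*s + 3))
  Re(s) > -3/2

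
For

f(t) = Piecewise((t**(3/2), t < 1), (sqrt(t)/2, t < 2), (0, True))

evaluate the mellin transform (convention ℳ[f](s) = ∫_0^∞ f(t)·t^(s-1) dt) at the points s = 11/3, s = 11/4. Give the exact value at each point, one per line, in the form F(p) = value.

peel off the shared t-power: t on [0, 1); 1/2 on [1, 2)
split f at 1: ℳ[f](s) collects 2 kernel integrals
on [0, 1) integrate f = t**(3/2) against the kernel
∫ sqrt(t)/2·t^(s-1) over [1, 2)

F(11/3) = 57/775 + 48*2**(1/6)/25
F(11/4) = 18/221 + 16*2**(1/4)/13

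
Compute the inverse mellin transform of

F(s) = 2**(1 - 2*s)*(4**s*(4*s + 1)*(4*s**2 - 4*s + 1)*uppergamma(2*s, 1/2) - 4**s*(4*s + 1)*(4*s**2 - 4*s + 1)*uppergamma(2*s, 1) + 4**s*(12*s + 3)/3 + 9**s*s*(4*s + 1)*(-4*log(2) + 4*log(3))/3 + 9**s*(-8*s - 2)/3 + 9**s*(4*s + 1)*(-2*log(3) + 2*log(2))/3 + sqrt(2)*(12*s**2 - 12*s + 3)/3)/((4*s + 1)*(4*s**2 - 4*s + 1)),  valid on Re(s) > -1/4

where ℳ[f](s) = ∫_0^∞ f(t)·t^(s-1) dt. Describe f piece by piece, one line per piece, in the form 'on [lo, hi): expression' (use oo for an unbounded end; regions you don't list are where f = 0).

reversing the power substitution: sqrt(t) on [0, 1/2); exp(-t) on [1/2, 1); log(t)/t on [1, 3/2)
linearity at 1/4, 1 turns ℳ[f](s) into 3 summed integrals
[0, 1/4) adds the kernel integral of t**(1/4)
piece [1/4, 1): integrate exp(-sqrt(t)) against the kernel
for t in [1, 9/4): the term is ∫ log(sqrt(t))/sqrt(t)·t^(s-1)

on [0, 1/4): t**(1/4)
on [1/4, 1): exp(-sqrt(t))
on [1, 9/4): log(sqrt(t))/sqrt(t)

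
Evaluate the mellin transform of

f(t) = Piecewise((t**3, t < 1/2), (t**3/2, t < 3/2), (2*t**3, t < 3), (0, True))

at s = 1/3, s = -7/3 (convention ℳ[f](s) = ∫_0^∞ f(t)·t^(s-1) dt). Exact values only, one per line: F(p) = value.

cuts at 1/2, 3/2: linearity sums the 3 kernel integrals
∫ t**3·t^(s-1) over [0, 1/2)
segment [1/2, 3/2) carries t**3/2; integrate it
between 3/2 and 3 the integrand is 2*t**3·t^(s-1)

F(1/3) = -243*2**(2/3)*3**(1/3)/320 + 3*2**(2/3)/320 + 81*3**(1/3)/5
F(-7/3) = -9*2**(1/3)*3**(2/3)/8 + 3*2**(1/3)/8 + 3*3**(2/3)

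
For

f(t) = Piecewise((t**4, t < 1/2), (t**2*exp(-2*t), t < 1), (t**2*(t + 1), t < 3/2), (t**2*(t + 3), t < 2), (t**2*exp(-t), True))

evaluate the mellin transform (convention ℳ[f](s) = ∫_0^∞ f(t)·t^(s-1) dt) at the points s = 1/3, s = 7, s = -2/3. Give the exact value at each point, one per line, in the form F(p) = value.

F(1/3) = 2**(2/3)*(-14040*3**(1/3) - 5304*2**(1/3) - 1820*uppergamma(7/3, 2) + 105 + 1820*uppergamma(7/3, 1) + 7280*2**(1/3)*uppergamma(7/3, 2) + 54912*2**(2/3))/14560
F(7) = (217009980*E + 267949573*exp(2) + 301364743680)*exp(-2)/1013760
F(-2/3) = 2**(2/3)*(-1260*3**(1/3) - 660*2**(1/3) - 280*uppergamma(4/3, 2) + 21 + 280*uppergamma(4/3, 1) + 560*2**(1/3)*uppergamma(4/3, 2) + 3480*2**(2/3))/1120

strip the shared t-power: t**2 on [0, 1/2); exp(-2*t) on [1/2, 1); t + 1 on [1, 3/2); …
linearity at 1/2, 1, 3/2, 2 turns ℳ[f](s) into 5 summed integrals
between 0 and 1/2 the integrand is t**4·t^(s-1)
segment [1/2, 1) carries t**2*exp(-2*t); integrate it
∫ t**2*(t + 1)·t^(s-1) over [1, 3/2)
on [3/2, 2): add ∫ t**2*(t + 3)·t^(s-1) dt
over [2, ∞), the kernel integral of t**2*exp(-t) enters the sum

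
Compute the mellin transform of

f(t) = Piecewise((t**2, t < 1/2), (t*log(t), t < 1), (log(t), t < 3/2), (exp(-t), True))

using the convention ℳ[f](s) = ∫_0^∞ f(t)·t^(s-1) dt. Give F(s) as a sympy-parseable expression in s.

(4*2**s*s**2*(s + 2)*(s**2 + 2*s + 1)*uppergamma(s, 3/2) - 4*2**s*s**2*(s + 2) + 4*2**s*(s + 2)*(s**2 + 2*s + 1) + 3**s*s*(s + 2)*(-4*log(2) + 4*log(3))*(s**2 + 2*s + 1) - 4*3**s*(s + 2)*(s**2 + 2*s + 1) + s**3*(s + 2)*log(4) + s**2*(s + 2)*log(4) + 2*s**2*(s + 2) + s**2*(s**2 + 2*s + 1))/(4*2**s*s**2*(s + 2)*(s**2 + 2*s + 1))
  Re(s) > -2

the 4 pieces separated at 1/2, 1, 3/2 each add one integral
the [0, 1/2) slice contributes ∫ t**2·t^(s-1) dt
∫ over [1/2, 1) of t*log(t)·t^(s-1) joins the sum
segment [1, 3/2) carries log(t); integrate it
on [3/2, ∞) integrate f = exp(-t) against the kernel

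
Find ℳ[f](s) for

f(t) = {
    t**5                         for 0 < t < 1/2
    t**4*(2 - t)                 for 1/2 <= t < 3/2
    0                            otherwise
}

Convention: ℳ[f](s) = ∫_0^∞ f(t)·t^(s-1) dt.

back out the power substitution: t**(5/2) on [0, 1/4); t**2*(2 - sqrt(t)) on [1/4, 9/4)
peel off the shared t-power: sqrt(t) on [0, 1/4); 2 - sqrt(t) on [1/4, 9/4)
invert the power substitution to get t on [0, 1/2); 2 - t on [1/2, 3/2)
breakpoints 1/2: one integral from each of the 2 segments
on [0, 1/2): add ∫ t**5·t^(s-1) dt
on [1/2, 3/2) integrate f = t**4*(2 - t) against the kernel

(81*3**s*(s + 4) + 324*3**s - 2*s - 12)/(32*2**s*(s + 4)*(s + 5))
  Re(s) > -5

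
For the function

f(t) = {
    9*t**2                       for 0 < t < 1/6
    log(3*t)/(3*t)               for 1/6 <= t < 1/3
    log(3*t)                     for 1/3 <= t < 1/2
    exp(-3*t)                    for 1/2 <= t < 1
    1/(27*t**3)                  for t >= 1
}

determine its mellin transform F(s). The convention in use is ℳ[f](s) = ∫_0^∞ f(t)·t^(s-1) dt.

(108*2**s*s**2*(s - 3)*(s + 2)*(s**2 - 2*s + 1)*uppergamma(s, 3/2) - 108*2**s*s**2*(s - 3)*(s + 2)*(s**2 - 2*s + 1)*uppergamma(s, 3) - 108*2**s*s**2*(s - 3)*(s + 2) + 108*2**s*(s - 3)*(s + 2)*(s**2 - 2*s + 1) - 108*3**s*s*(s - 3)*(s + 2)*(s**2 - 2*s + 1)*log(2) + 108*3**s*s*(s - 3)*(s + 2)*(s**2 - 2*s + 1)*log(3) - 108*3**s*(s - 3)*(s + 2)*(s**2 - 2*s + 1) - 4*6**s*s**2*(s + 2)*(s**2 - 2*s + 1) + 216*s**3*(s - 3)*(s + 2)*log(2) - 216*s**2*(s - 3)*(s + 2)*log(2) + 216*s**2*(s - 3)*(s + 2) + 27*s**2*(s - 3)*(s**2 - 2*s + 1))/(108*6**s*s**2*(s - 3)*(s + 2)*(s**2 - 2*s + 1))
  -2 < Re(s) < 3

strip the common scale on t: t**2 on [0, 1/2); log(t)/t on [1/2, 1); log(t) on [1, 3/2); …
cuts at 1/6, 1/3, 1/2, 1: linearity sums the 5 kernel integrals
between 0 and 1/6 the integrand is 9*t**2·t^(s-1)
over [1/6, 1/3), the kernel integral of log(3*t)/(3*t) enters the sum
between 1/3 and 1/2 the integrand is log(3*t)·t^(s-1)
on [1/2, 1) integrate f = exp(-3*t) against the kernel
piece [1, ∞): integrate 1/(27*t**3) against the kernel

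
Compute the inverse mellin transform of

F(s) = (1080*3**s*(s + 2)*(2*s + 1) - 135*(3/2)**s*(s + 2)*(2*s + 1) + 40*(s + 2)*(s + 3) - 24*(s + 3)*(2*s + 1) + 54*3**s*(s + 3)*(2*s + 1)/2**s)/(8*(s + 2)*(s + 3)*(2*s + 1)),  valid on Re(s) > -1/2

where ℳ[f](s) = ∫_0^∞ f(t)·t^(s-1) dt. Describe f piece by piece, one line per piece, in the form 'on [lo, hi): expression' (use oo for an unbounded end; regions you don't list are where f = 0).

split f at 1, 3/2: ℳ[f](s) collects 3 kernel integrals
piece [0, 1): integrate 5*sqrt(t)/2 against the kernel
∫ over [1, 3/2) of 3*t**2·t^(s-1) joins the sum
∫ over [3/2, 3) of 5*t**3·t^(s-1) joins the sum

on [0, 1): 5*sqrt(t)/2
on [1, 3/2): 3*t**2
on [3/2, 3): 5*t**3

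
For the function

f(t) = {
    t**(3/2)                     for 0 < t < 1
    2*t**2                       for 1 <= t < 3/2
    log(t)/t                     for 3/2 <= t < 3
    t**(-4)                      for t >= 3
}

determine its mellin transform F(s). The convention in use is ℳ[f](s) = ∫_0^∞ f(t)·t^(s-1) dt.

slice at 1, 3/2, 3, transform all 4 pieces, and sum them
for t in [0, 1): the term is ∫ t**(3/2)·t^(s-1)
∫ 2*t**2·t^(s-1) over [1, 3/2)
for t in [3/2, 3): the term is ∫ log(t)/t·t^(s-1)
the [3, ∞) slice contributes ∫ t**(-4)·t^(s-1) dt

(324*2**s*(s - 4)*(s + 2)*(s**2 - 2*s + 1) - 324*2**s*(s - 4)*(2*s + 3)*(s**2 - 2*s + 1) - 108*3**s*s*(s - 4)*(s + 2)*(2*s + 3)*log(3) + 108*3**s*s*(s - 4)*(s + 2)*(2*s + 3)*log(2) - 108*3**s*(s - 4)*(s + 2)*(2*s + 3)*log(2) + 108*3**s*(s - 4)*(s + 2)*(2*s + 3) + 108*3**s*(s - 4)*(s + 2)*(2*s + 3)*log(3) + 729*3**s*(s - 4)*(2*s + 3)*(s**2 - 2*s + 1) + 54*6**s*s*(s - 4)*(s + 2)*(2*s + 3)*log(3) - 54*6**s*(s - 4)*(s + 2)*(2*s + 3)*log(3) - 54*6**s*(s - 4)*(s + 2)*(2*s + 3) - 2*6**s*(s + 2)*(2*s + 3)*(s**2 - 2*s + 1))/(162*2**s*(s - 4)*(s + 2)*(2*s + 3)*(s**2 - 2*s + 1))
  -3/2 < Re(s) < 4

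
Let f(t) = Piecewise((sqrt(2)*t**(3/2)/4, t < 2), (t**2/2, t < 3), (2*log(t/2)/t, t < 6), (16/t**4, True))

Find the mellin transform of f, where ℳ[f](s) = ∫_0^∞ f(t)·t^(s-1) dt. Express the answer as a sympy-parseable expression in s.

(324*2**s*(s - 4)*(s + 2)*(s**2 - 2*s + 1) - 324*2**s*(s - 4)*(2*s + 3)*(s**2 - 2*s + 1) - 108*3**s*s*(s - 4)*(s + 2)*(2*s + 3)*log(3) + 108*3**s*s*(s - 4)*(s + 2)*(2*s + 3)*log(2) - 108*3**s*(s - 4)*(s + 2)*(2*s + 3)*log(2) + 108*3**s*(s - 4)*(s + 2)*(2*s + 3) + 108*3**s*(s - 4)*(s + 2)*(2*s + 3)*log(3) + 729*3**s*(s - 4)*(2*s + 3)*(s**2 - 2*s + 1) + 54*6**s*s*(s - 4)*(s + 2)*(2*s + 3)*log(3) - 54*6**s*(s - 4)*(s + 2)*(2*s + 3)*log(3) - 54*6**s*(s - 4)*(s + 2)*(2*s + 3) - 2*6**s*(s + 2)*(2*s + 3)*(s**2 - 2*s + 1))/(162*(s - 4)*(s + 2)*(2*s + 3)*(s**2 - 2*s + 1))
  -3/2 < Re(s) < 4

undo the common scale on t: t**(3/2) on [0, 1); 2*t**2 on [1, 3/2); log(t)/t on [3/2, 3); …
cuts at 2, 3, 6: linearity sums the 4 kernel integrals
[0, 2) adds the kernel integral of sqrt(2)*t**(3/2)/4
on [2, 3): add ∫ t**2/2·t^(s-1) dt
[3, 6) adds the kernel integral of 2*log(t/2)/t
[6, ∞) adds the kernel integral of 16/t**4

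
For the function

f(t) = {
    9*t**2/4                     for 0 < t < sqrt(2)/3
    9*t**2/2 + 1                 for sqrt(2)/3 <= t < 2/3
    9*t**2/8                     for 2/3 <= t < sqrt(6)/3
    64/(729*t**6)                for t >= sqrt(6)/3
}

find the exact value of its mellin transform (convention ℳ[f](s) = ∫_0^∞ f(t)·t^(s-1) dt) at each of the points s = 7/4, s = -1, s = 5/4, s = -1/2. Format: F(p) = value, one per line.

reversing the common scale on t: t**2 on [0, sqrt(2)/2); 2*t**2 + 1 on [sqrt(2)/2, 1); t**2/2 on [1, sqrt(6)/2); …
the power substitution comes off first: t on [0, 1/2); 2*t + 1 on [1/2, 1); t/2 on [1, 3/2); …
the 4 pieces separated at sqrt(2)/3, 2/3, sqrt(6)/3 each add one integral
over [0, sqrt(2)/3), the kernel integral of 9*t**2/4 enters the sum
∫ (9*t**2/2 + 1)·t^(s-1) over [sqrt(2)/3, 2/3)
[2/3, sqrt(6)/3) adds the kernel integral of 9*t**2/8
over [sqrt(6)/3, ∞), the kernel integral of 64/(729*t**6) enters the sum

F(7/4) = 2**(7/8)*3**(1/4)*(-11322 + 4333*3**(7/8) + 15606*2**(7/8))/144585
F(-1) = 3/4 + 599*sqrt(6)/1512 + 3*sqrt(2)/4
F(5/4) = 2**(5/8)*3**(3/4)*(-31806 + 9775*3**(5/8) + 42066*2**(5/8))/300105
F(-1/2) = 2**(3/4)*sqrt(3)*(-1053*2**(3/4) + 383*3**(3/4) + 3510)/4212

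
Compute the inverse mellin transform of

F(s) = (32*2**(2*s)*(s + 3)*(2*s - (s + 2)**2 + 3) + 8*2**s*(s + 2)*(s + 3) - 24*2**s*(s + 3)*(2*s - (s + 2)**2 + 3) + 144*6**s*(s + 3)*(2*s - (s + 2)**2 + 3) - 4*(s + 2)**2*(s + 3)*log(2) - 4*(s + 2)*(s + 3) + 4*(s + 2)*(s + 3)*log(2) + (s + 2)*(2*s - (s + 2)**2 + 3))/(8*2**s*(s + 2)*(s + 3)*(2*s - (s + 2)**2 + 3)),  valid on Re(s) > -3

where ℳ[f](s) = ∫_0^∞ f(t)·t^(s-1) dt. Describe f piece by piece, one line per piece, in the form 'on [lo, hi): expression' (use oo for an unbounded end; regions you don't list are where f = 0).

remove the shared t-power first: t on [0, 1/2); log(t)/t on [1/2, 1); 3 on [1, 2); …
the 4 pieces separated at 1/2, 1, 2 each add one integral
between 0 and 1/2 the integrand is t**3·t^(s-1)
on [1/2, 1): add ∫ t*log(t)·t^(s-1) dt
[1, 2) adds the kernel integral of 3*t**2
piece [2, 3): integrate 2*t**2 against the kernel

on [0, 1/2): t**3
on [1/2, 1): t*log(t)
on [1, 2): 3*t**2
on [2, 3): 2*t**2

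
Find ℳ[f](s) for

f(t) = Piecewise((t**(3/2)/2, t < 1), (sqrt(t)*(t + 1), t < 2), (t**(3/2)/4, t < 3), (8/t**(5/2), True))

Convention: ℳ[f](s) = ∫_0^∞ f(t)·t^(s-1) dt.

reversing the shared t-power: t/2 on [0, 1); t + 1 on [1, 2); t/4 on [2, 3); …
invert the common scale on t to get t on [0, 1/2); 2*t + 1 on [1/2, 1); t/2 on [1, 3/2); …
along the cuts 1, 2, 3, ℳ[f](s) splits into 4 integrals
on [0, 1) integrate f = t**(3/2)/2 against the kernel
the [1, 2) slice contributes ∫ sqrt(t)*(t + 1)·t^(s-1) dt
segment [2, 3) carries t**(3/2)/4; integrate it
between 3 and ∞ the integrand is 8/t**(5/2)·t^(s-1)

(-1215*2**(s + 3/2) + 135*2**(s + 7/2)*s**2 - 27*2**(s + 13/2)*s + 196*3**(s + 1/2)*s**2 - 904*3**(s + 1/2)*s - 167*3**(s + 3/2) - 648*s**2 + 864*s + 1890)/(54*(8*s**3 - 4*s**2 - 34*s - 15))
  -3/2 < Re(s) < 5/2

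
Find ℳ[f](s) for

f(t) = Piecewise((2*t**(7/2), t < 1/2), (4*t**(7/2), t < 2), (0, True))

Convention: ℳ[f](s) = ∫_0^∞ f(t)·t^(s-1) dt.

(-2**(1/2 - s) + 2**(s + 17/2))/(4*(2*s + 7))
  Re(s) > -7/2

along the cuts 1/2, ℳ[f](s) splits into 2 integrals
∫ 2*t**(7/2)·t^(s-1) over [0, 1/2)
over [1/2, 2), the kernel integral of 4*t**(7/2) enters the sum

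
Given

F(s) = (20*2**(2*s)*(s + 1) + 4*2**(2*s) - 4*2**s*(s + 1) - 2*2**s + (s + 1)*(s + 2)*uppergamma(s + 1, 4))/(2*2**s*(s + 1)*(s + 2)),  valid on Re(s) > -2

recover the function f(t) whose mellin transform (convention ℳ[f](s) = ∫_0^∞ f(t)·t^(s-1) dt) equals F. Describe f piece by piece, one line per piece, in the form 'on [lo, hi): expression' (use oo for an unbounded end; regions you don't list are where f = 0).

the shared t-power comes off first: t on [0, 1); 2*t + 1 on [1, 2); exp(-2*t) on [2, ∞)
slice at 1, 2, transform all 3 pieces, and sum them
[0, 1) adds the kernel integral of t**2
over [1, 2), the kernel integral of t*(2*t + 1) enters the sum
over [2, ∞), the kernel integral of t*exp(-2*t) enters the sum

on [0, 1): t**2
on [1, 2): t*(2*t + 1)
on [2, oo): t*exp(-2*t)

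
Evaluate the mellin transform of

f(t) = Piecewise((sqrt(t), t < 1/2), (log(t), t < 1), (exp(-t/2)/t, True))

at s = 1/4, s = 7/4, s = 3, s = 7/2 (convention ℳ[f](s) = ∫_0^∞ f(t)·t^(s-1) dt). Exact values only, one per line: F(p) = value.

F(1/4) = 2**(3/4)*(-96*2**(1/4) + 3*sqrt(2)*uppergamma(-3/4, 1/2) + 4*sqrt(2) + 24*log(2) + 96)/12
F(7/4) = 2**(1/4)*(-144*2**(3/4) + 49*sqrt(2) + 72 + 126*log(2) + 882*sqrt(2)*uppergamma(3/4, 1/2))/882
F(3) = -7/72 + sqrt(2)/56 + log(2)/24 + 6*exp(-1/2)
F(7/2) = -207/3136 + sqrt(2)/196 + sqrt(2)*log(2)/56 + 3*sqrt(2)*sqrt(pi)*erfc(sqrt(2)/2) + 8*exp(-1/2)

undo the shared t-power: t**(3/2) on [0, 1/2); t*log(t) on [1/2, 1); exp(-t/2) on [1, ∞)
decompose at 1/2, 1; ℳ[f](s) sums the 3 pieces' integrals
[0, 1/2) adds the kernel integral of sqrt(t)
over [1/2, 1), the kernel integral of log(t) enters the sum
[1, ∞) adds the kernel integral of exp(-t/2)/t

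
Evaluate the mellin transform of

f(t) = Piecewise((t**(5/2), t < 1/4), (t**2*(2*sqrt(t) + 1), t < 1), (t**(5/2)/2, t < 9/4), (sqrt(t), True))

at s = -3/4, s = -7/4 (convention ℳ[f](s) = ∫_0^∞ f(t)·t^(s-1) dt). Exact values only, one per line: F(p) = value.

back out the shared t-power: sqrt(t) on [0, 1/4); 2*sqrt(t) + 1 on [1/4, 1); sqrt(t)/2 on [1, 9/4); …
invert the power substitution to get t on [0, 1/2); 2*t + 1 on [1/2, 1); t/2 on [1, 3/2); …
integrate the 4 segments split at 1/4, 1, 9/4, then add the results
on [0, 1/4) integrate f = t**(5/2) against the kernel
∫ t**2*(2*sqrt(t) + 1)·t^(s-1) over [1/4, 1)
the [1, 9/4) slice contributes ∫ t**(5/2)/2·t^(s-1) dt
segment [9/4, ∞) carries sqrt(t); integrate it

F(-3/4) = -19*sqrt(2)/140 + 58/35 + 305*sqrt(6)/168
F(-7/4) = -7*sqrt(2)/3 + 167*sqrt(6)/270 + 6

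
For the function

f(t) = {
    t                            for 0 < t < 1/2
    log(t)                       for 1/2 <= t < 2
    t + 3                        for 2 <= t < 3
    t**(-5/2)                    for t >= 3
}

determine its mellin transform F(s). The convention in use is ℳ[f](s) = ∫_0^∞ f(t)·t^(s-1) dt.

(-270*2**(2*s)*s**2*(2*s - 5) + 54*2**(2*s)*s*(s + 1)*(2*s - 5)*log(2) - 162*2**(2*s)*s*(2*s - 5) - 54*2**(2*s)*(s + 1)*(2*s - 5) - 4*sqrt(3)*6**s*s**2*(s + 1) + 324*6**s*s**2*(2*s - 5) + 162*6**s*s*(2*s - 5) + 27*s**2*(2*s - 5) + 54*s*(s + 1)*(2*s - 5)*log(2) + (2*s - 5)*(54*s + 54))/(54*2**s*s**2*(s + 1)*(2*s - 5))
  -1 < Re(s) < 5/2

integrate the 4 segments split at 1/2, 2, 3, then add the results
for t in [0, 1/2): the term is ∫ t·t^(s-1)
for t in [1/2, 2): the term is ∫ log(t)·t^(s-1)
for t in [2, 3): the term is ∫ (t + 3)·t^(s-1)
[3, ∞) adds the kernel integral of t**(-5/2)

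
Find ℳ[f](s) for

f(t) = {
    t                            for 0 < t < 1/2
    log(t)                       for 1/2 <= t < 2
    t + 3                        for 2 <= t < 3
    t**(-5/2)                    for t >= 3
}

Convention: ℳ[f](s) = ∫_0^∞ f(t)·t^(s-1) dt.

cuts at 1/2, 2, 3: linearity sums the 4 kernel integrals
between 0 and 1/2 the integrand is t·t^(s-1)
for t in [1/2, 2): the term is ∫ log(t)·t^(s-1)
∫ over [2, 3) of (t + 3)·t^(s-1) joins the sum
∫ over [3, ∞) of t**(-5/2)·t^(s-1) joins the sum

(-270*2**(2*s)*s**2*(2*s - 5) + 54*2**(2*s)*s*(s + 1)*(2*s - 5)*log(2) - 162*2**(2*s)*s*(2*s - 5) - 54*2**(2*s)*(s + 1)*(2*s - 5) - 4*sqrt(3)*6**s*s**2*(s + 1) + 324*6**s*s**2*(2*s - 5) + 162*6**s*s*(2*s - 5) + 27*s**2*(2*s - 5) + 54*s*(s + 1)*(2*s - 5)*log(2) + (2*s - 5)*(54*s + 54))/(54*2**s*s**2*(s + 1)*(2*s - 5))
  -1 < Re(s) < 5/2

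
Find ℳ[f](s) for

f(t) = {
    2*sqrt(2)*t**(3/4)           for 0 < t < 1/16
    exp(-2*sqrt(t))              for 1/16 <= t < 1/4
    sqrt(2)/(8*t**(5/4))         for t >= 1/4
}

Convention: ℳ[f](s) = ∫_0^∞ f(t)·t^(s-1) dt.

remove the power substitution first: 2*sqrt(2)*t**(3/2) on [0, 1/4); exp(-2*t) on [1/4, 1/2); sqrt(2)/(8*t**(5/2)) on [1/2, ∞)
reversing the common scale on t: t**(3/2) on [0, 1/2); exp(-t) on [1/2, 1); t**(-5/2) on [1, ∞)
breakpoints 1/16, 1/4: one integral from each of the 3 segments
∫ over [0, 1/16) of 2*sqrt(2)*t**(3/4)·t^(s-1) joins the sum
piece [1/16, 1/4): integrate exp(-2*sqrt(t)) against the kernel
∫ over [1/4, ∞) of sqrt(2)/(8*t**(5/4))·t^(s-1) joins the sum

(2*2**(2*s)*(4*s - 5)*(4*s + 3)*uppergamma(2*s, 1/2) - 2*2**(2*s)*(4*s - 5)*(4*s + 3)*uppergamma(2*s, 1) - 4*2**(2*s)*(4*s + 3) + sqrt(2)*(4*s - 5))/(16**s*(4*s - 5)*(4*s + 3))
  -3/4 < Re(s) < 5/4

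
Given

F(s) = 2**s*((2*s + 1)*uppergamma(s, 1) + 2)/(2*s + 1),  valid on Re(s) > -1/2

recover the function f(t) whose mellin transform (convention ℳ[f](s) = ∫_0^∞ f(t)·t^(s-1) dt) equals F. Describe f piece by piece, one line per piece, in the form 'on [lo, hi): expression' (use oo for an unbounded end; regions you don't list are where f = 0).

reversing the common scale on t: sqrt(t) on [0, 1); exp(-t) on [1, ∞)
summing 2 kernel integrals split by 2 yields ℳ[f](s)
over [0, 2), the kernel integral of sqrt(2)*sqrt(t)/2 enters the sum
segment [2, ∞) carries exp(-t/2); integrate it

on [0, 2): sqrt(2)*sqrt(t)/2
on [2, oo): exp(-t/2)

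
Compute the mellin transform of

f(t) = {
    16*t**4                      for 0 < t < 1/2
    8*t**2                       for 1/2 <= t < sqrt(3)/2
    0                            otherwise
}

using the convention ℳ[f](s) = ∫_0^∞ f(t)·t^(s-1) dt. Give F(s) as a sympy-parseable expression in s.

strip the common scale on t: t**4 on [0, 1); 2*t**2 on [1, sqrt(3))
remove the power substitution first: t**2 on [0, 1); 2*t on [1, 3)
strip the shared t-power: t**(3/2) on [0, 1); 2*sqrt(t) on [1, 3)
breakpoints 1/2: one integral from each of the 2 segments
over [0, 1/2), the kernel integral of 16*t**4 enters the sum
∫ over [1/2, sqrt(3)/2) of 8*t**2·t^(s-1) joins the sum

(6*3**(s/2)*(s + 4) - s - 6)/(2**s*(s + 2)*(s + 4))
  Re(s) > -4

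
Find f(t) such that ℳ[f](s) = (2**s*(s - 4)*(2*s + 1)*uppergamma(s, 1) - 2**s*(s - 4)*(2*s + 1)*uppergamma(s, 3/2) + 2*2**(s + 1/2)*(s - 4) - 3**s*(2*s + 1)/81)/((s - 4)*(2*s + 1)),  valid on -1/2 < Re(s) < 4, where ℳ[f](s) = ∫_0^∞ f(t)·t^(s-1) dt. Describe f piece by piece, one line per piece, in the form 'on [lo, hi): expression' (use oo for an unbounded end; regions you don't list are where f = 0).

treat the 3 regions marked off by 2, 3 separately and sum
∫ over [0, 2) of sqrt(t)·t^(s-1) joins the sum
on [2, 3) integrate f = exp(-t/2) against the kernel
on [3, ∞): add ∫ t**(-4)·t^(s-1) dt

on [0, 2): sqrt(t)
on [2, 3): exp(-t/2)
on [3, oo): t**(-4)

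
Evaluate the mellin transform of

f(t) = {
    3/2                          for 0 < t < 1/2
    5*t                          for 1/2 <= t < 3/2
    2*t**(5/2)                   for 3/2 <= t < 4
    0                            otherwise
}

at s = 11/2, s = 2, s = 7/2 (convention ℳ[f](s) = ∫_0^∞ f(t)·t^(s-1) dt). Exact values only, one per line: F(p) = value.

cuts at 1/2, 3/2: linearity sums the 3 kernel integrals
piece [0, 1/2): integrate 3/2 against the kernel
segment [1/2, 3/2) carries 5*t; integrate it
for t in [3/2, 4): the term is ∫ 2*t**(5/2)·t^(s-1)

F(11/2) = -sqrt(2)/572 + 3645*sqrt(6)/832 + 16770655/1024
F(2) = 33575/144 - 9*sqrt(6)/8
F(7/2) = -sqrt(2)/126 + 45*sqrt(6)/16 + 261415/192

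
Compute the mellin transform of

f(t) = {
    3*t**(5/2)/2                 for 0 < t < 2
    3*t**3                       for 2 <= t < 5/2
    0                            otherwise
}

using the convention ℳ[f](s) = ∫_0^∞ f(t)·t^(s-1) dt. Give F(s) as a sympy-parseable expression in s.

split f at 2: ℳ[f](s) collects 2 kernel integrals
[0, 2) adds the kernel integral of 3*t**(5/2)/2
piece [2, 5/2): integrate 3*t**3 against the kernel

3*(2**(s + 5/2)*(s + 3) - 2**(s + 3)*(2*s + 5) + (5/2)**(s + 3)*(2*s + 5))/((s + 3)*(2*s + 5))
  Re(s) > -5/2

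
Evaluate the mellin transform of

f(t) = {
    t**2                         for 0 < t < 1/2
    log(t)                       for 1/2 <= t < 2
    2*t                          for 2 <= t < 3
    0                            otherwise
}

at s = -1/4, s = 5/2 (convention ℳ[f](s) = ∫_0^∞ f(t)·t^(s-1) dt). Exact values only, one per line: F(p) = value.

cuts at 1/2, 2: linearity sums the 3 kernel integrals
piece [0, 1/2): integrate t**2 against the kernel
on [1/2, 2): add ∫ log(t)·t^(s-1) dt
segment 2 to 3 holds 2*t; add its integral

F(-1/4) = 2**(1/4)*(-224*sqrt(2) - log(2**(42*sqrt(2) + 84)) + 28*6**(3/4) + 339)/21
F(5/2) = sqrt(2)*(-130649 + 41580*log(2) + 194400*sqrt(6))/25200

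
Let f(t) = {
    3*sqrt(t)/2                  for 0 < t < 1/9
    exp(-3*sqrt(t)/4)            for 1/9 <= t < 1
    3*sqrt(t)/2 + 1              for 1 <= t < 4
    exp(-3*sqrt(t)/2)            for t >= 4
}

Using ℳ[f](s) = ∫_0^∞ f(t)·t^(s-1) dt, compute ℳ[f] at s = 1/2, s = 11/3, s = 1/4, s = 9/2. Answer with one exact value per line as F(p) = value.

peel off the power substitution: 3*t/2 on [0, 1/3); exp(-3*t/4) on [1/3, 1); 3*t/2 + 1 on [1, 2); …
the common scale on t comes off first: 3*t on [0, 1/6); exp(-3*t/2) on [1/6, 1/2); 3*t + 1 on [1/2, 1); …
remove the common scale on t first: t on [0, 1/2); exp(-t/2) on [1/2, 3/2); t + 1 on [3/2, 3); …
linearity at 1/9, 1, 4 turns ℳ[f](s) into 4 summed integrals
on [0, 1/9): add ∫ 3*sqrt(t)/2·t^(s-1) dt
for t in [1/9, 1): the term is ∫ exp(-3*sqrt(t)/4)·t^(s-1)
for t in [1, 4): the term is ∫ (3*sqrt(t)/2 + 1)·t^(s-1)
between 4 and ∞ the integrand is exp(-3*sqrt(t)/2)·t^(s-1)

F(1/2) = -8*exp(-3/4)/3 + 4*exp(-3)/3 + 8*exp(-1/4)/3 + 20/3
F(11/3) = 3**(2/3)*(-9011200*2**(2/3)*uppergamma(22/3, 3/4) - 380538*3**(1/3) + 33 + 70400*2**(1/3)*uppergamma(22/3, 3) + 76422528*6**(1/3) + 9011200*2**(2/3)*uppergamma(22/3, 1/4))/1804275
F(1/4) = 2*sqrt(3)*(-9*sqrt(3) - 6*sqrt(pi)*erfc(sqrt(3)/2) + 3*sqrt(2)*sqrt(pi)*erfc(sqrt(3)) + 1 + 6*sqrt(pi)*erfc(1/2) + 12*sqrt(6))/9
F(9/2) = -4972430792*exp(-3/4)/2187 + 41379134/98415 + 91792384*exp(-3)/2187 + 27143388424*exp(-1/4)/19683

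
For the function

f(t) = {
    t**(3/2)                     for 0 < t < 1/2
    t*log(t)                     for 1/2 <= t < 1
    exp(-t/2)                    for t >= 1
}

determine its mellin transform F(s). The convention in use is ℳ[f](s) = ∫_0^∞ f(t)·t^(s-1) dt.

(2*2**(2*s)*(2*s + 3)*(s**2 + 2*s + 1)*uppergamma(s, 1/2) - 2*2**s*(2*s + 3) + s*(2*s + 3)*log(2) + 2*s + (2*s + 3)*log(2) + sqrt(2)*(s**2 + 2*s + 1) + 3)/(2*2**s*(2*s + 3)*(s**2 + 2*s + 1))
  Re(s) > -3/2

decompose at 1/2, 1; ℳ[f](s) sums the 3 pieces' integrals
over [0, 1/2), the kernel integral of t**(3/2) enters the sum
on [1/2, 1): add ∫ t*log(t)·t^(s-1) dt
∫ exp(-t/2)·t^(s-1) over [1, ∞)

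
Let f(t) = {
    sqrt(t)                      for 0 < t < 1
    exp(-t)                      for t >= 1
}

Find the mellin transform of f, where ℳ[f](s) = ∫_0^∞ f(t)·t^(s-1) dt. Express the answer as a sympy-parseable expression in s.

((2*s + 1)*uppergamma(s, 1) + 2)/(2*s + 1)
  Re(s) > -1/2

decompose at 1; ℳ[f](s) sums the 2 pieces' integrals
the [0, 1) slice contributes ∫ sqrt(t)·t^(s-1) dt
between 1 and ∞ the integrand is exp(-t)·t^(s-1)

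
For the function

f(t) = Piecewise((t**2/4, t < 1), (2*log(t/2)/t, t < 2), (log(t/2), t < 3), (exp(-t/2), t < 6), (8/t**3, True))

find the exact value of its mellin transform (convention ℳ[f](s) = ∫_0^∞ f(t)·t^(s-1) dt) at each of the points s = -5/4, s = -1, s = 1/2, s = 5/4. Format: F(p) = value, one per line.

peel off the common scale on t: t**2 on [0, 1/2); log(t)/t on [1/2, 1); log(t) on [1, 3/2); …
f breaks at 1, 2, 3, 6 into 5 integrals to sum
[0, 1) adds the kernel integral of t**2/4
the [1, 2) slice contributes ∫ 2*log(t/2)/t·t^(s-1) dt
∫ over [2, 3) of log(t/2)·t^(s-1) joins the sum
the [3, 6) slice contributes ∫ exp(-t/2)·t^(s-1) dt
on [6, ∞): add ∫ 8/t**3·t^(s-1) dt

F(-5/4) = -8*log(2)/9 - 4*3**(3/4)*log(3)/45 - 16*3**(3/4)/225 - 2**(3/4)*uppergamma(-5/4, 3)/4 + 6**(3/4)/4131 + 2**(3/4)*uppergamma(-5/4, 3/2)/4 + 4*3**(3/4)*log(2)/45 + 224*2**(3/4)/2025 + 59/81
F(-1) = -2*log(2)/3 - log(3)/3 - expint(2, 3)/6 + expint(2, 3/2)/3 + 257/324
F(1/2) = -4*sqrt(3) + log(2**(-4 - 2*sqrt(3))*3**(2*sqrt(3))) - sqrt(2)*sqrt(pi)*erfc(sqrt(3)) + 2*sqrt(6)/135 + sqrt(2)*sqrt(pi)*erfc(sqrt(6)/2) + 81/10
F(5/4) = -768*2**(1/4)/25 - 48*3**(1/4)/25 - 2*2**(1/4)*uppergamma(5/4, 3) + 8*6**(1/4)/63 + 2*2**(1/4)*uppergamma(5/4, 3/2) + log(2**(8 - 12*3**(1/4)/5)*3**(12*3**(1/4)/5)) + 417/13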